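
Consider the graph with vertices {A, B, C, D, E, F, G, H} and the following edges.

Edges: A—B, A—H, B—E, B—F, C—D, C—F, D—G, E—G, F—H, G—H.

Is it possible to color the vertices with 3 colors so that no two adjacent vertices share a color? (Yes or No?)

The chromatic number is 3. The cycle H-A-B-E-G-H has odd length 5, so it cannot be 2-colored; at least 3 colors are needed.
3 colors suffice: color red → {B, D, H}; color blue → {A, F, G}; color green → {C, E}.
That is already a proper 3-coloring.

Yes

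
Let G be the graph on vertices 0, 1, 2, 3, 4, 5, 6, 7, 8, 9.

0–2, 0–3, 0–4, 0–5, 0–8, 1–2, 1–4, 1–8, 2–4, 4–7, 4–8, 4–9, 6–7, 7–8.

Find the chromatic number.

3

0, 4, 8 are mutually adjacent, so at least 3 colors are needed.
One proper 3-coloring: 0=b, 1=b, 2=c, 3=a, 4=a, 5=a, 6=a, 7=b, 8=c, 9=b. Each edge has distinct colors on its endpoints.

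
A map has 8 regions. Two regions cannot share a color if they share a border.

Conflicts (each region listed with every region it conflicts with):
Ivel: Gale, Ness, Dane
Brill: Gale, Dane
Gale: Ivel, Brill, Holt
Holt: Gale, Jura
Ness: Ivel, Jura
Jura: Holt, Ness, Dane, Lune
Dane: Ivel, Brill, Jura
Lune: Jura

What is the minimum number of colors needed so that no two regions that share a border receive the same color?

The cycle Gale-Brill-Dane-Jura-Holt-Gale has odd length 5, so it cannot be 2-colored; at least 3 colors are needed.
A valid assignment using 3 colors: Ivel=3, Brill=3, Gale=1, Holt=2, Ness=2, Jura=1, Dane=2, Lune=2. Each listed conflict is separated.

3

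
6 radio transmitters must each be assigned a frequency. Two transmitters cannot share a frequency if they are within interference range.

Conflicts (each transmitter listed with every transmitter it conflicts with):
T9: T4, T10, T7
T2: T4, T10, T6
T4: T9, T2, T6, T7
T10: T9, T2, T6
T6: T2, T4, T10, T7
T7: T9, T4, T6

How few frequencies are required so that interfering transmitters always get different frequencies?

3

T2, T4, T6 pairwise conflict, so at least 3 frequencies are needed.
3 frequencies suffice: frequency 1 → {T4, T10}; frequency 2 → {T9, T6}; frequency 3 → {T2, T7}. Every pair that conflicts lands in different frequencies.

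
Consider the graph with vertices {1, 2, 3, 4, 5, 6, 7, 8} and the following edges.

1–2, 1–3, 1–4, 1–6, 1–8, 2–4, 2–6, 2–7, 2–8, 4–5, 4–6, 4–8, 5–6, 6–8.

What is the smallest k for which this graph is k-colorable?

1, 2, 4, 6, 8 are mutually adjacent (a clique of size 5), so at least 5 colors are needed.
5 colors suffice: color red → {1, 5, 7}; color blue → {3, 4}; color green → {6}; color yellow → {2}; color purple → {8}. Every edge joins two different colors.

5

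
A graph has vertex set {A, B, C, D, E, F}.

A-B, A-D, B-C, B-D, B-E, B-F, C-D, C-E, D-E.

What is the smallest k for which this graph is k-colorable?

B, C, D, E are mutually adjacent (a clique of size 4), so at least 4 colors are needed.
4 colors suffice: color 1 → {B}; color 2 → {D, F}; color 3 → {A, C}; color 4 → {E}. No two adjacent vertices share a color.

4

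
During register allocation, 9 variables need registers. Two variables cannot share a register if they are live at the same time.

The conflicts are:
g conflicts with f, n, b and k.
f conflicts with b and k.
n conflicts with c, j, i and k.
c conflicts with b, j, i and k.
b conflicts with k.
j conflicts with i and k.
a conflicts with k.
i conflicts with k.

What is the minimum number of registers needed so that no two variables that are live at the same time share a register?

n, c, j, i, k are mutually in conflict, so at least 5 registers are needed.
5 registers suffice: register 1 → {k}; register 2 → {g, c, a}; register 3 → {n, b}; register 4 → {f, j}; register 5 → {i}. Every pair that conflicts lands in different registers.

5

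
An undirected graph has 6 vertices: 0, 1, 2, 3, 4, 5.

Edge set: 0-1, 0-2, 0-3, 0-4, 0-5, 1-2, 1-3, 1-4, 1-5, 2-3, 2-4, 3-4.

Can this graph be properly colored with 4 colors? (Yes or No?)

0, 1, 2, 3, 4 are mutually adjacent (a clique of size 5), so at least 5 colors are needed.
So 4 colors are not enough.

No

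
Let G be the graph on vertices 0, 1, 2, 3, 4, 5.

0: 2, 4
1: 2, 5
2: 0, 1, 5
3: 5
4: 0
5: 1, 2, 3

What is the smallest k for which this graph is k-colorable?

1, 2, 5 are pairwise adjacent, so at least 3 colors are needed.
3 colors suffice: color a → {0, 5}; color b → {2, 3, 4}; color c → {1}. No two adjacent vertices share a color.

3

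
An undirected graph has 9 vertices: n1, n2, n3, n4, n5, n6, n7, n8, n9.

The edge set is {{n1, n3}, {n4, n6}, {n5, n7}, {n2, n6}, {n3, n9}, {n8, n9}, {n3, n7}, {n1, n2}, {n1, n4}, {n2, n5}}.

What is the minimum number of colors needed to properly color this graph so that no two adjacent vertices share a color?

3

The cycle n5-n2-n1-n3-n7-n5 has odd length 5, so it cannot be 2-colored; at least 3 colors are needed.
A valid assignment using 3 colors: n1=1, n2=2, n3=2, n4=2, n5=3, n6=1, n7=1, n8=2, n9=1. No two adjacent vertices share a color.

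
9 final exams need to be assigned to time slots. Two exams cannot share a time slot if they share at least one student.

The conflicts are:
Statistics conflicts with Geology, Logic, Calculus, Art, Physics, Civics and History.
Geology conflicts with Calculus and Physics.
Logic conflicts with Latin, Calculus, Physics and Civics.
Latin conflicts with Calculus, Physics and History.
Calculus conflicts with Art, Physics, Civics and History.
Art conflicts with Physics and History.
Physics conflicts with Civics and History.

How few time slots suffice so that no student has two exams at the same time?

5

Statistics, Calculus, Art, Physics, History are mutually in conflict, so at least 5 time slots are needed.
Using 5 time slots: Statistics=3, Geology=4, Logic=4, Latin=3, Calculus=1, Art=5, Physics=2, Civics=5, History=4. Every pair that conflicts lands in different time slots.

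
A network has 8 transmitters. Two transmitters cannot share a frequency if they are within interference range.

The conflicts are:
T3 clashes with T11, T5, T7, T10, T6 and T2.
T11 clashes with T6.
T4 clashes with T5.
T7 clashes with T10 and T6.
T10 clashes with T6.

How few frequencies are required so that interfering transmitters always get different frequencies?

T3, T7, T10, T6 all conflict with each other, so at least 4 frequencies are needed.
A valid assignment using 4 frequencies: T3=1, T11=3, T4=1, T5=2, T7=4, T10=3, T6=2, T2=2. Every pair that conflicts lands in different frequencies.

4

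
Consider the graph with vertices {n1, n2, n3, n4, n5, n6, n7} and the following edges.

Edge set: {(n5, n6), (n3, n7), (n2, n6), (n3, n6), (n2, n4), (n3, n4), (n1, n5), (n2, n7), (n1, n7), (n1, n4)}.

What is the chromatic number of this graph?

The cycle n6-n3-n4-n1-n5-n6 has odd length 5, so it cannot be 2-colored; at least 3 colors are needed.
A valid assignment using 3 colors: n1=2, n2=2, n3=2, n4=1, n5=3, n6=1, n7=1. Each edge has distinct colors on its endpoints.

3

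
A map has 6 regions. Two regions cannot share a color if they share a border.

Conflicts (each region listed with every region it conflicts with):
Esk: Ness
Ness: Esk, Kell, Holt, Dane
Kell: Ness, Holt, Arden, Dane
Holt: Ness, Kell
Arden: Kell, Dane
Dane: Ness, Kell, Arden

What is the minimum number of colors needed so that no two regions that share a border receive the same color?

3

Kell, Arden, Dane are mutually in conflict, so at least 3 colors are needed.
3 colors suffice: color 1 → {Esk, Kell}; color 2 → {Ness, Arden}; color 3 → {Holt, Dane}. Every pair that conflicts lands in different colors.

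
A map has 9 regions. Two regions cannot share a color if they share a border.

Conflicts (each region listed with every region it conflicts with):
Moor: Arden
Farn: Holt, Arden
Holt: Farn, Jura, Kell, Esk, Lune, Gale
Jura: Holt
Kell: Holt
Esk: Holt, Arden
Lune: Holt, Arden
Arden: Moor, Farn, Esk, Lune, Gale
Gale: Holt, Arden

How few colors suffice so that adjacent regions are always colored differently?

2

Arden and Gale conflict, so at least 2 colors are needed.
A valid assignment using 2 colors: Moor=2, Farn=2, Holt=1, Jura=2, Kell=2, Esk=2, Lune=2, Arden=1, Gale=2. Every pair that conflicts lands in different colors.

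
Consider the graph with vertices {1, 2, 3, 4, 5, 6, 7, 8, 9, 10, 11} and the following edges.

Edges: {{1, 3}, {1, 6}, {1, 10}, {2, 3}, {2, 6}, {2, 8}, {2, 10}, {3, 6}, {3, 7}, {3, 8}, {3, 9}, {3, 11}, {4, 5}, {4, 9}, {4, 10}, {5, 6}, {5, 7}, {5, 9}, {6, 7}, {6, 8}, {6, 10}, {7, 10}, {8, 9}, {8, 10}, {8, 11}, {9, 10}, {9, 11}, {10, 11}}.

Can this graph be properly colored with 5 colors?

The chromatic number is 4. 8, 9, 10, 11 are mutually adjacent (a clique of size 4), so at least 4 colors are needed.
4 colors suffice: 1=c, 2=d, 3=a, 4=c, 5=a, 6=b, 7=c, 8=c, 9=b, 10=a, 11=d.
Since 5 ≥ 4, a proper 5-coloring certainly exists.

Yes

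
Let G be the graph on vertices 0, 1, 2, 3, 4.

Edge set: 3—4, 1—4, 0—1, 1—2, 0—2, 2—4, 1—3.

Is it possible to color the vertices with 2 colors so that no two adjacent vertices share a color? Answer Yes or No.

No

1, 3, 4 are pairwise adjacent, so at least 3 colors are needed.
So 2 colors are not enough.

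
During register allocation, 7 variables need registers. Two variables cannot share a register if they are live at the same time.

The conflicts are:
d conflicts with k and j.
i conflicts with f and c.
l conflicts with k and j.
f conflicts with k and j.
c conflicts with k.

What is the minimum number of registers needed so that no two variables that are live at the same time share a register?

i and c conflict, so at least 2 registers are needed.
A valid assignment using 2 registers: d=2, i=1, l=2, f=2, c=2, k=1, j=1. Each listed conflict is separated.

2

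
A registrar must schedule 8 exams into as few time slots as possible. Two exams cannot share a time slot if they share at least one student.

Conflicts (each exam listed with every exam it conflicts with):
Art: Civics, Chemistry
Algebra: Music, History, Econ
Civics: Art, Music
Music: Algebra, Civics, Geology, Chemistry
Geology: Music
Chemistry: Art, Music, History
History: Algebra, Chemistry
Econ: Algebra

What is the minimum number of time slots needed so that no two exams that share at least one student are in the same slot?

2

Art and Civics conflict, so at least 2 time slots are needed.
2 time slots suffice: time slot 1 → {Art, Music, History, Econ}; time slot 2 → {Algebra, Civics, Geology, Chemistry}. Every pair that conflicts lands in different time slots.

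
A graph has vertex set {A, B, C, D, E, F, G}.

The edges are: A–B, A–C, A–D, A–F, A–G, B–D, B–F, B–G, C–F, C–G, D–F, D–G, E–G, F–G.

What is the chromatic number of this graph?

A, B, D, F, G are mutually adjacent (a clique of size 5), so at least 5 colors are needed.
5 colors suffice: A=2, B=5, C=4, D=4, E=2, F=3, G=1. No two adjacent vertices share a color.

5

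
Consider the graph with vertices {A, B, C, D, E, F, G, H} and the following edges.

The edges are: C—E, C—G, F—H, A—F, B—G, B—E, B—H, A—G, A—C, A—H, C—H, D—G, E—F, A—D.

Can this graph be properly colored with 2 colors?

No

A, C, G are mutually adjacent, so at least 3 colors are needed.
So 2 colors are not enough.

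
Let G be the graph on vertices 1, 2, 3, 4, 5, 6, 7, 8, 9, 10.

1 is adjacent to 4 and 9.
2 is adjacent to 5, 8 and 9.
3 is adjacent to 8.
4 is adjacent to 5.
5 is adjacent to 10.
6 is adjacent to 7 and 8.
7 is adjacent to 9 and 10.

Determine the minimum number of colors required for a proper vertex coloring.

3

The cycle 7-9-2-5-10-7 has odd length 5, so it cannot be 2-colored; at least 3 colors are needed.
3 colors suffice: color a → {2, 3, 4, 7}; color b → {5, 8, 9}; color c → {1, 6, 10}. Every edge joins two different colors.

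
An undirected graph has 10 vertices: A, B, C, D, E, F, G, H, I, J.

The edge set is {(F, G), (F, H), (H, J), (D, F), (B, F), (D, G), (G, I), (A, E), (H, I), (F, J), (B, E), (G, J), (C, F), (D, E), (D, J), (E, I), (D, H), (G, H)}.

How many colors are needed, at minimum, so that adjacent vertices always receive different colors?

D, F, G, H, J are pairwise adjacent (a clique of size 5), so at least 5 colors are needed.
5 colors suffice: color red → {E, F}; color blue → {A, B, C, G}; color green → {D, I}; color yellow → {H}; color purple → {J}. Each edge has distinct colors on its endpoints.

5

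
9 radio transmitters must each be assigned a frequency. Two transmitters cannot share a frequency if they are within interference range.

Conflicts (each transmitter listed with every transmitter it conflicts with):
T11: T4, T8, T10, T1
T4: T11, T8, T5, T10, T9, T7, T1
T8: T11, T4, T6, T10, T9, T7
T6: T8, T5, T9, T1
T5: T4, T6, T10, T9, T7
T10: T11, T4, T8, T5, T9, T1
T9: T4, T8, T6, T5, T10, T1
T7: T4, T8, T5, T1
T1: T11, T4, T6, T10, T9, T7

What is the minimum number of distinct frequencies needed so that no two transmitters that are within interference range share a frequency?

4

T4, T5, T10, T9 all conflict with each other, so at least 4 frequencies are needed.
Using 4 frequencies: T11=3, T4=1, T8=2, T6=1, T5=2, T10=4, T9=3, T7=3, T1=2. Each listed conflict is separated.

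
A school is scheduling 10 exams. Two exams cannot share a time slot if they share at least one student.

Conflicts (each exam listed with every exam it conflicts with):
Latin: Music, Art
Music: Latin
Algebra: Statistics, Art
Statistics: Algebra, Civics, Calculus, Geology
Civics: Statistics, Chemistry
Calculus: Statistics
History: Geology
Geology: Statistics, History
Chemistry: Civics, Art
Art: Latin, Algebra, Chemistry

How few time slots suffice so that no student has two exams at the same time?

3

The cycle Chemistry-Art-Algebra-Statistics-Civics-Chemistry has odd length 5, so it cannot be 2-colored; at least 3 time slots are needed.
3 time slots suffice: time slot 1 → {Music, Statistics, History, Art}; time slot 2 → {Latin, Algebra, Calculus, Geology, Chemistry}; time slot 3 → {Civics}. Each listed conflict is separated.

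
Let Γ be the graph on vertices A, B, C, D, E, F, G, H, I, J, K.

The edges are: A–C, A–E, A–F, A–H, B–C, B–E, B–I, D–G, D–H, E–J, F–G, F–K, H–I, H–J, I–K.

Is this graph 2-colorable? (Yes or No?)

No

The cycle H-J-E-B-I-H has odd length 5, so it cannot be 2-colored; at least 3 colors are needed.
So 2 colors are not enough.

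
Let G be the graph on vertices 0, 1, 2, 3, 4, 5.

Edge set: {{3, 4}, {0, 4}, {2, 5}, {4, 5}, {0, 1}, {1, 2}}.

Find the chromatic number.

The cycle 2-5-4-0-1-2 has odd length 5, so it cannot be 2-colored; at least 3 colors are needed.
3 colors suffice: 0=blue, 1=green, 2=red, 3=blue, 4=red, 5=blue. Each edge has distinct colors on its endpoints.

3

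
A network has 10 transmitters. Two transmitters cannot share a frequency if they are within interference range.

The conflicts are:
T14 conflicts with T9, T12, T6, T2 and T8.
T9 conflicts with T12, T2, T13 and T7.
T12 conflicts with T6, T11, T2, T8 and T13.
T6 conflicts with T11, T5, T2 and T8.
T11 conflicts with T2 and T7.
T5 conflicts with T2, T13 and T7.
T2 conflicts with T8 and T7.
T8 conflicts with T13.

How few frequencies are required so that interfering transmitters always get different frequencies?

T14, T12, T6, T2, T8 are mutually in conflict, so at least 5 frequencies are needed.
5 frequencies suffice: T14=4, T9=3, T12=2, T6=3, T11=4, T5=4, T2=1, T8=5, T13=1, T7=2. Every pair that conflicts lands in different frequencies.

5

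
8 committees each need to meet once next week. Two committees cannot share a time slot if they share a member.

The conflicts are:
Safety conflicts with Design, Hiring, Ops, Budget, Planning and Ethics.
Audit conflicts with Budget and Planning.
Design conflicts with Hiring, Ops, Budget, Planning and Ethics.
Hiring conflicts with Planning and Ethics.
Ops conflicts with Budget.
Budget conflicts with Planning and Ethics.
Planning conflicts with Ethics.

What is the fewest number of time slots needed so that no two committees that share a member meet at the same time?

5

Safety, Design, Budget, Planning, Ethics are mutually in conflict, so at least 5 time slots are needed.
5 time slots suffice: Safety=2, Audit=2, Design=3, Hiring=1, Ops=4, Budget=1, Planning=4, Ethics=5. Each listed conflict is separated.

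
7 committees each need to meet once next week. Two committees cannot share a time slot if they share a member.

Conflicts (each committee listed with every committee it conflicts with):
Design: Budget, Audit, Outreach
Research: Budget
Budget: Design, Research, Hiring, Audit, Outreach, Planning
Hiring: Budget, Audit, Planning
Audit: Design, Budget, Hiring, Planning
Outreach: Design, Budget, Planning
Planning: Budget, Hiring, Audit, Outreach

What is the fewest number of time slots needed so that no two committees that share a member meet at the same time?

4

Budget, Hiring, Audit, Planning pairwise conflict, so at least 4 time slots are needed.
A valid assignment using 4 time slots: Design=2, Research=2, Budget=1, Hiring=4, Audit=3, Outreach=3, Planning=2. No two conflicting committees share a time slot.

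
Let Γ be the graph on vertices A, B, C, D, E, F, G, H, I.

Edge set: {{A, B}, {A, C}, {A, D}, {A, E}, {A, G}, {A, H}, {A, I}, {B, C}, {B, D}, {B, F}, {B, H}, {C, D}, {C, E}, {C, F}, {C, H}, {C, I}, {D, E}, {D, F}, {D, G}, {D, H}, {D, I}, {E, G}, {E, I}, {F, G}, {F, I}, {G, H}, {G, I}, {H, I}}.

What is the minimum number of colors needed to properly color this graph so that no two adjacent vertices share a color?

A, D, G, H, I are mutually adjacent (a clique of size 5), so at least 5 colors are needed.
5 colors suffice: A=4, B=2, C=3, D=1, E=5, F=4, G=3, H=5, I=2. Every edge joins two different colors.

5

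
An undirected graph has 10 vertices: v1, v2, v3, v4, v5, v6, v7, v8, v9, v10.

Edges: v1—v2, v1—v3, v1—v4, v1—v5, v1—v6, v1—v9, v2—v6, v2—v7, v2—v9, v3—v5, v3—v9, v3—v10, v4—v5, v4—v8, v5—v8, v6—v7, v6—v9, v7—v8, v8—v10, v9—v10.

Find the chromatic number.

4

v1, v2, v6, v9 are mutually adjacent (a clique of size 4), so at least 4 colors are needed.
4 colors suffice: v1=1, v2=4, v3=3, v4=3, v5=2, v6=3, v7=2, v8=1, v9=2, v10=4. No two adjacent vertices share a color.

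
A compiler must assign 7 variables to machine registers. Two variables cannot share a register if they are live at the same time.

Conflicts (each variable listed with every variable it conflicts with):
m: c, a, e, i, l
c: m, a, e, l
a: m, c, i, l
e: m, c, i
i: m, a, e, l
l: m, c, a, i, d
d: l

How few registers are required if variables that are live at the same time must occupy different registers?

m, a, i, l are mutually in conflict, so at least 4 registers are needed.
4 registers suffice: m=2, c=3, a=4, e=1, i=3, l=1, d=2. Each listed conflict is separated.

4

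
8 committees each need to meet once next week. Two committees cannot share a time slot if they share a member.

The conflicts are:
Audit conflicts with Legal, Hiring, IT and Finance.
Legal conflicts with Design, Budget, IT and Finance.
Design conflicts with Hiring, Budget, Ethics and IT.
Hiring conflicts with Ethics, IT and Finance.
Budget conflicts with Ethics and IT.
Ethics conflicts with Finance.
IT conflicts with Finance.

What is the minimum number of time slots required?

Audit, Legal, IT, Finance all conflict with each other, so at least 4 time slots are needed.
4 time slots suffice: time slot 1 → {Ethics, IT}; time slot 2 → {Legal, Hiring}; time slot 3 → {Design, Finance}; time slot 4 → {Audit, Budget}. No two conflicting committees share a time slot.

4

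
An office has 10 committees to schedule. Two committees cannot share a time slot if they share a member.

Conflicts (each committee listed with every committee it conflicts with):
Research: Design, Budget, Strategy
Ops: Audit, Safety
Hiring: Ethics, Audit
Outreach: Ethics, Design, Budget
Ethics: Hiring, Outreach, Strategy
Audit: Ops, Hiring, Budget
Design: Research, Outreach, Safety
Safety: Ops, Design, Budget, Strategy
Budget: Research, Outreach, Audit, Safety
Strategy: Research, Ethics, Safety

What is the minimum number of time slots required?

The cycle Outreach-Budget-Research-Strategy-Ethics-Outreach has odd length 5, so it cannot be 2-colored; at least 3 time slots are needed.
Using 3 time slots: Research=2, Ops=1, Hiring=1, Outreach=2, Ethics=3, Audit=2, Design=1, Safety=2, Budget=1, Strategy=1. No two conflicting committees share a time slot.

3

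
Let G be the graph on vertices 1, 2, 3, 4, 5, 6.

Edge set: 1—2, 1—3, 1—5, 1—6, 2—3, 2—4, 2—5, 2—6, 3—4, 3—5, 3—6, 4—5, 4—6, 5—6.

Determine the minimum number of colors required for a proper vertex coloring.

5

1, 2, 3, 5, 6 form a clique, so at least 5 colors are needed.
5 colors suffice: color a → {3}; color b → {5}; color c → {2}; color d → {6}; color e → {1, 4}. No two adjacent vertices share a color.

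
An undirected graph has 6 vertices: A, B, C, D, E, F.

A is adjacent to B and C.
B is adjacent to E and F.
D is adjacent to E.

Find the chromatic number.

2

A and C are adjacent, so at least 2 colors are needed.
One proper 2-coloring: A=blue, B=red, C=red, D=red, E=blue, F=blue. No two adjacent vertices share a color.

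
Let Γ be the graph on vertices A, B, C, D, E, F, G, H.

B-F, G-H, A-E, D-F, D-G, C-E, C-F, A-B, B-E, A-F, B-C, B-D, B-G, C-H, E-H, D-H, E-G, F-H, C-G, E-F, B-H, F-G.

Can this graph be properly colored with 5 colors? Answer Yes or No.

No

B, C, E, F, G, H form a clique, so at least 6 colors are needed.
So 5 colors are not enough.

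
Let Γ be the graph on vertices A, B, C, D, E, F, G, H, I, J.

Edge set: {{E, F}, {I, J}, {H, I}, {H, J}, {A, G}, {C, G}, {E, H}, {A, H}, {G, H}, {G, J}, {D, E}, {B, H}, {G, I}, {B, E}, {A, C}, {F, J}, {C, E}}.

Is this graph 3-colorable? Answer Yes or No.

No

G, H, I, J are mutually adjacent (a clique of size 4), so at least 4 colors are needed.
So 3 colors are not enough.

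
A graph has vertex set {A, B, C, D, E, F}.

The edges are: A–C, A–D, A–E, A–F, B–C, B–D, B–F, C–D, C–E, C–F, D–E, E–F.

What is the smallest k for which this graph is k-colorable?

4

A, C, E, F are pairwise adjacent (a clique of size 4), so at least 4 colors are needed.
4 colors suffice: color 1 → {C}; color 2 → {D, F}; color 3 → {B, E}; color 4 → {A}. Each edge has distinct colors on its endpoints.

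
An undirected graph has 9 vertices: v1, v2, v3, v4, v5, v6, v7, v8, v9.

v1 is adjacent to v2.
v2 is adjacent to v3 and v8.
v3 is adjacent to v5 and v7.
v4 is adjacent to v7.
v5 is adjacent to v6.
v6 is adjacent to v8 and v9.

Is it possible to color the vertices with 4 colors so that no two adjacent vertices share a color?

The chromatic number is 3. The cycle v5-v3-v2-v8-v6-v5 has odd length 5, so it cannot be 2-colored; at least 3 colors are needed.
One proper 3-coloring: v1=2, v2=1, v3=2, v4=2, v5=3, v6=1, v7=1, v8=2, v9=2.
Since 4 ≥ 3, a proper 4-coloring certainly exists.

Yes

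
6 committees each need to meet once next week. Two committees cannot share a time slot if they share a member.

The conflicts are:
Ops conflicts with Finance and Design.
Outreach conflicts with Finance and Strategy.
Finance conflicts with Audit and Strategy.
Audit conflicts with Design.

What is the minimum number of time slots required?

3

Outreach, Finance, Strategy pairwise conflict, so at least 3 time slots are needed.
Using 3 time slots: Ops=2, Outreach=2, Finance=1, Audit=2, Design=1, Strategy=3. Each listed conflict is separated.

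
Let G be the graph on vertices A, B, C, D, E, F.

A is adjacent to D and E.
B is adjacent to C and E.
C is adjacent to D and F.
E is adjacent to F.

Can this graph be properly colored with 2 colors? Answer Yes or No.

The cycle D-C-F-E-A-D has odd length 5, so it cannot be 2-colored; at least 3 colors are needed.
So 2 colors are not enough.

No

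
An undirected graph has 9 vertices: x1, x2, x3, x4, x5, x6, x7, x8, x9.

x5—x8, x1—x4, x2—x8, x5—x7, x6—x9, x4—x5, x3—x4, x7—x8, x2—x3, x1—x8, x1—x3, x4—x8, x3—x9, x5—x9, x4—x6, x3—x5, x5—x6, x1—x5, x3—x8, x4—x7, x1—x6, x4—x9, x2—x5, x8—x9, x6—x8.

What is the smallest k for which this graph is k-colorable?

5

x1, x4, x5, x6, x8 form a clique, so at least 5 colors are needed.
5 colors suffice: color red → {x5}; color blue → {x8}; color green → {x2, x4}; color yellow → {x3, x6, x7}; color purple → {x1, x9}. Every edge joins two different colors.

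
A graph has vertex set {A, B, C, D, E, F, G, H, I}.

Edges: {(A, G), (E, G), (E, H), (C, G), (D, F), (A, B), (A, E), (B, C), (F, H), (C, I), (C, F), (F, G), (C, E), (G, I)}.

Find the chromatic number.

3

C, F, G form a triangle, so at least 3 colors are needed.
3 colors suffice: color 1 → {A, C, D, H}; color 2 → {B, G}; color 3 → {E, F, I}. Each edge has distinct colors on its endpoints.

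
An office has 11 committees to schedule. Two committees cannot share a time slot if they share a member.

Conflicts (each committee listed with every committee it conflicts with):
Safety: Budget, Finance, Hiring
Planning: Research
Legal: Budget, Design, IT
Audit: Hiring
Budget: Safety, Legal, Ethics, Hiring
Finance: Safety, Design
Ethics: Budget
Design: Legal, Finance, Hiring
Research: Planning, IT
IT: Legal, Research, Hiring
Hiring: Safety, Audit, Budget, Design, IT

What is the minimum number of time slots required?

3

Safety, Budget, Hiring all conflict with each other, so at least 3 time slots are needed.
A valid assignment using 3 time slots: Safety=3, Planning=2, Legal=1, Audit=2, Budget=2, Finance=1, Ethics=1, Design=2, Research=1, IT=2, Hiring=1. No two conflicting committees share a time slot.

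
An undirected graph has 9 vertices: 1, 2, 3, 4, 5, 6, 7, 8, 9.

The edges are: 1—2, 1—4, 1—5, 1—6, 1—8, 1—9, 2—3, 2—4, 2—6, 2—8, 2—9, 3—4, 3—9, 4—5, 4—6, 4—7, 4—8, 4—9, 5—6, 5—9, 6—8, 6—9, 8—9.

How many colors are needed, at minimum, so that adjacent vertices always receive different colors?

1, 2, 4, 6, 8, 9 are mutually adjacent (a clique of size 6), so at least 6 colors are needed.
6 colors suffice: color red → {4}; color blue → {7, 9}; color green → {2, 5}; color yellow → {3, 6}; color purple → {1}; color orange → {8}. Each edge has distinct colors on its endpoints.

6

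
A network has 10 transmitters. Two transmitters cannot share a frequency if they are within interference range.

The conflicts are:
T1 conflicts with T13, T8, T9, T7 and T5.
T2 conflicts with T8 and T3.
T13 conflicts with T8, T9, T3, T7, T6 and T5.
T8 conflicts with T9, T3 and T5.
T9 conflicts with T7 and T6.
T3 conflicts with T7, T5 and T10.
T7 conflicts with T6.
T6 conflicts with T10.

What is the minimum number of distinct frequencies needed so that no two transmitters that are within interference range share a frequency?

4

T13, T8, T3, T5 all conflict with each other, so at least 4 frequencies are needed.
4 frequencies suffice: T1=3, T2=1, T13=1, T8=2, T9=4, T3=3, T7=2, T6=3, T5=4, T10=1. Every pair that conflicts lands in different frequencies.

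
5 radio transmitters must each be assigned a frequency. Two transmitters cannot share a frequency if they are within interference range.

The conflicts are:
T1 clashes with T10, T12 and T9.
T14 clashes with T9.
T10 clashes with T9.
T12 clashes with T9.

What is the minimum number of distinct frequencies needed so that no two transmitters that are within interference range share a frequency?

T1, T10, T9 are mutually in conflict, so at least 3 frequencies are needed.
3 frequencies suffice: frequency 1 → {T9}; frequency 2 → {T1, T14}; frequency 3 → {T10, T12}. No two conflicting transmitters share a frequency.

3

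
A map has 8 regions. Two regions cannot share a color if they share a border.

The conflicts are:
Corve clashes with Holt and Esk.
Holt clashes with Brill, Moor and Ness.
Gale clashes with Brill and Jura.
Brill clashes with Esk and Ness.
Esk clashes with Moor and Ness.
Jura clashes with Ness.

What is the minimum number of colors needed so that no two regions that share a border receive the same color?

3

Holt, Brill, Ness pairwise conflict, so at least 3 colors are needed.
3 colors suffice: color 1 → {Holt, Esk, Jura}; color 2 → {Corve, Gale, Moor, Ness}; color 3 → {Brill}. No two conflicting regions share a color.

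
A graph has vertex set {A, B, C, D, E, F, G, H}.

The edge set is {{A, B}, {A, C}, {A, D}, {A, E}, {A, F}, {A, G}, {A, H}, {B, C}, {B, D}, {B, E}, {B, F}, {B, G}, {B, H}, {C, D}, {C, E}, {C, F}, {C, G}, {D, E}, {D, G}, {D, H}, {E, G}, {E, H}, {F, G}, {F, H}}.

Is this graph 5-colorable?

No

A, B, C, D, E, G form a clique, so at least 6 colors are needed.
So 5 colors are not enough.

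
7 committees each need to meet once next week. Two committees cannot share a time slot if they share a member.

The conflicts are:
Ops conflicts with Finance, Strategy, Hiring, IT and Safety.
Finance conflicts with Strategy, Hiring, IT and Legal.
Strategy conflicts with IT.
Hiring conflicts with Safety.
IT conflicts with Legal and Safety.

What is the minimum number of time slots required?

4

Ops, Finance, Strategy, IT are mutually in conflict, so at least 4 time slots are needed.
4 time slots suffice: Ops=2, Finance=3, Strategy=4, Hiring=1, IT=1, Legal=2, Safety=3. Every pair that conflicts lands in different time slots.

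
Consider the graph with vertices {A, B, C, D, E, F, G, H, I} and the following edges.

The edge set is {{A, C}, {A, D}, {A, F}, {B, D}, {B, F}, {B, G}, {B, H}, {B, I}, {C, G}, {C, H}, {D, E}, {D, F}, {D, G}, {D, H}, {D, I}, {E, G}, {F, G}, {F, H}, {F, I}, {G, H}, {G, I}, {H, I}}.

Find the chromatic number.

B, D, F, G, H, I form a clique, so at least 6 colors are needed.
One proper 6-coloring: A=1, B=6, C=2, D=2, E=3, F=4, G=1, H=3, I=5. Every edge joins two different colors.

6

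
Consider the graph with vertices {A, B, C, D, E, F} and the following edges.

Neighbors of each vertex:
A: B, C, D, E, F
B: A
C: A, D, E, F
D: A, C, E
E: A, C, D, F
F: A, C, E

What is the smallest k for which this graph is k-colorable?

4

A, C, E, F form a clique, so at least 4 colors are needed.
4 colors suffice: color 1 → {A}; color 2 → {B, E}; color 3 → {C}; color 4 → {D, F}. Every edge joins two different colors.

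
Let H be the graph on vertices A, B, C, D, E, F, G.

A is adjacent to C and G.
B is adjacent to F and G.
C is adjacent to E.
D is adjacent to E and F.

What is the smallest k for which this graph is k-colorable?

The cycle G-B-F-D-E-C-A-G has odd length 7, so it cannot be 2-colored; at least 3 colors are needed.
3 colors suffice: color 1 → {B, C, D}; color 2 → {A, E, F}; color 3 → {G}. Every edge joins two different colors.

3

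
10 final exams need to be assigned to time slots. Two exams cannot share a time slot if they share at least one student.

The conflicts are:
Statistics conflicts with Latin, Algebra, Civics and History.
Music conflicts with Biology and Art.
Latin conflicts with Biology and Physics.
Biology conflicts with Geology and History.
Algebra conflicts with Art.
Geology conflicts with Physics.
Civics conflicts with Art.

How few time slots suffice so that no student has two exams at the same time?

Biology and Geology conflict, so at least 2 time slots are needed.
Using 2 time slots: Statistics=1, Music=2, Latin=2, Biology=1, Algebra=2, Geology=2, Physics=1, Civics=2, Art=1, History=2. No two conflicting exams share a time slot.

2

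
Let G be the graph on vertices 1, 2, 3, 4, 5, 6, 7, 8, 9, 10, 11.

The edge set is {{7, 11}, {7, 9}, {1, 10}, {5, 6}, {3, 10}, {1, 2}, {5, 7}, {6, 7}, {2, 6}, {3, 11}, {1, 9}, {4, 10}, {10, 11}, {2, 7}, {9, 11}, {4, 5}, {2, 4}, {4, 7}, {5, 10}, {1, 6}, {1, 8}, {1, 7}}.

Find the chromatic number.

4

1, 2, 6, 7 are mutually adjacent (a clique of size 4), so at least 4 colors are needed.
4 colors suffice: color a → {7, 8, 10}; color b → {1, 5, 11}; color c → {3, 4, 6, 9}; color d → {2}. Each edge has distinct colors on its endpoints.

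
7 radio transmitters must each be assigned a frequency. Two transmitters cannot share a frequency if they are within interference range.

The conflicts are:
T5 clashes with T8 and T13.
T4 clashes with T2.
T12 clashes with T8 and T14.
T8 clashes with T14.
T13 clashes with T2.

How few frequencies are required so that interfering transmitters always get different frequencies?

3

T12, T8, T14 all conflict with each other, so at least 3 frequencies are needed.
3 frequencies suffice: frequency 1 → {T4, T8, T13}; frequency 2 → {T5, T12, T2}; frequency 3 → {T14}. Each listed conflict is separated.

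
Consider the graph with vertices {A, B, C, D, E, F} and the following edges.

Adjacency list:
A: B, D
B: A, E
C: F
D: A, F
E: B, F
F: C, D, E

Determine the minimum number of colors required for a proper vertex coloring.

3

The cycle D-A-B-E-F-D has odd length 5, so it cannot be 2-colored; at least 3 colors are needed.
3 colors suffice: A=3, B=1, C=2, D=2, E=2, F=1. Every edge joins two different colors.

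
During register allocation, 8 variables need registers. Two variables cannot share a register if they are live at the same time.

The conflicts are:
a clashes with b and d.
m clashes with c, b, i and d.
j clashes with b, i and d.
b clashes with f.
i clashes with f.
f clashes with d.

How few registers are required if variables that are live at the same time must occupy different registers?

2

m and c conflict, so at least 2 registers are needed.
2 registers suffice: register 1 → {a, m, j, f}; register 2 → {c, b, i, d}. Every pair that conflicts lands in different registers.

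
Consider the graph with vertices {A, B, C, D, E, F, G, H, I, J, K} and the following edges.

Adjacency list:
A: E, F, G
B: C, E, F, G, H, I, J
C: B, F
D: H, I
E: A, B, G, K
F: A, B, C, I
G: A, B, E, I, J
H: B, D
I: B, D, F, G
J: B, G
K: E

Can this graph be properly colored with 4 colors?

Yes

The chromatic number is 3. B, G, I are pairwise adjacent, so at least 3 colors are needed.
One proper 3-coloring: A=1, B=1, C=3, D=1, E=3, F=2, G=2, H=2, I=3, J=3, K=1.
Since 4 ≥ 3, a proper 4-coloring certainly exists.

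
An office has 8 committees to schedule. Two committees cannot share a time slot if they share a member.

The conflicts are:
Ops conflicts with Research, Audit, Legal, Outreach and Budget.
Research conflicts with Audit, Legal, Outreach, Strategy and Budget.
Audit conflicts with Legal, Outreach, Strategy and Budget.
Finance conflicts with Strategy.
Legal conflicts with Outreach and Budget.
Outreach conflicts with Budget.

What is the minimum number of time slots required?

6

Ops, Research, Audit, Legal, Outreach, Budget all conflict with each other, so at least 6 time slots are needed.
6 time slots suffice: Ops=4, Research=1, Audit=2, Finance=1, Legal=6, Outreach=5, Strategy=3, Budget=3. No two conflicting committees share a time slot.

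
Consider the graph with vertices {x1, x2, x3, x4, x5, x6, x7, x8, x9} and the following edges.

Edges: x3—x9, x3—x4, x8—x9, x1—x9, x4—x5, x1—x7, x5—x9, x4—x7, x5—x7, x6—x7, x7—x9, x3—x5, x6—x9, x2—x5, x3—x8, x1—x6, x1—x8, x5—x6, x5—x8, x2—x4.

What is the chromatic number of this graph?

4

x1, x6, x7, x9 are mutually adjacent (a clique of size 4), so at least 4 colors are needed.
4 colors suffice: color 1 → {x1, x5}; color 2 → {x4, x9}; color 3 → {x2, x3, x7}; color 4 → {x6, x8}. Every edge joins two different colors.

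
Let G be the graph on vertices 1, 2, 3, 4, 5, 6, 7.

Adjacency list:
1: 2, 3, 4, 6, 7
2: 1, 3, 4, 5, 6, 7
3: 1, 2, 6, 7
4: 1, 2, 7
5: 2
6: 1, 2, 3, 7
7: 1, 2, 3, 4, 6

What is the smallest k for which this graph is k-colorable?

1, 2, 3, 6, 7 are mutually adjacent (a clique of size 5), so at least 5 colors are needed.
5 colors suffice: 1=b, 2=a, 3=d, 4=d, 5=b, 6=e, 7=c. Each edge has distinct colors on its endpoints.

5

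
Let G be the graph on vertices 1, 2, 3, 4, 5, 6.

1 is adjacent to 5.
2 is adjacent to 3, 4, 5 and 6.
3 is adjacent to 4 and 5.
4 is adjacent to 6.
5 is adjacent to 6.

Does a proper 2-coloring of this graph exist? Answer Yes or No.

2, 5, 6 are mutually adjacent, so at least 3 colors are needed.
So 2 colors are not enough.

No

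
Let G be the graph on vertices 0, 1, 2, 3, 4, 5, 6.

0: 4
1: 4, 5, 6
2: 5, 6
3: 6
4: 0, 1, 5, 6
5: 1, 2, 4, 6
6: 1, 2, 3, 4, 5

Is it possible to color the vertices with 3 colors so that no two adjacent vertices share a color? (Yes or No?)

1, 4, 5, 6 are pairwise adjacent (a clique of size 4), so at least 4 colors are needed.
So 3 colors are not enough.

No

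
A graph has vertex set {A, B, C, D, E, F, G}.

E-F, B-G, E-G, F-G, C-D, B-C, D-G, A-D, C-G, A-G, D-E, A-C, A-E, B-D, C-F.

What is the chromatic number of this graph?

B, C, D, G are mutually adjacent (a clique of size 4), so at least 4 colors are needed.
One proper 4-coloring: A=yellow, B=yellow, C=green, D=blue, E=green, F=blue, G=red. Every edge joins two different colors.

4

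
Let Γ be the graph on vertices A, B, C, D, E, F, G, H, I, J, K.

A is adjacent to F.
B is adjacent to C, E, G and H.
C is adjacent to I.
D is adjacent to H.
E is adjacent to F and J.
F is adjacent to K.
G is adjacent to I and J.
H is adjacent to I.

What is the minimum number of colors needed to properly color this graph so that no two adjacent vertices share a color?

2

F and K are adjacent, so at least 2 colors are needed.
A valid assignment using 2 colors: A=blue, B=red, C=blue, D=red, E=blue, F=red, G=blue, H=blue, I=red, J=red, K=blue. No two adjacent vertices share a color.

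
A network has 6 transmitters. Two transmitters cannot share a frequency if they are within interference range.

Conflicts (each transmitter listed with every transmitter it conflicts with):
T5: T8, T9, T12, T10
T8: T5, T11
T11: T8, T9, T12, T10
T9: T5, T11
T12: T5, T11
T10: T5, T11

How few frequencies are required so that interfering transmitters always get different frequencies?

2

T5 and T12 conflict, so at least 2 frequencies are needed.
2 frequencies suffice: frequency 1 → {T5, T11}; frequency 2 → {T8, T9, T12, T10}. Every pair that conflicts lands in different frequencies.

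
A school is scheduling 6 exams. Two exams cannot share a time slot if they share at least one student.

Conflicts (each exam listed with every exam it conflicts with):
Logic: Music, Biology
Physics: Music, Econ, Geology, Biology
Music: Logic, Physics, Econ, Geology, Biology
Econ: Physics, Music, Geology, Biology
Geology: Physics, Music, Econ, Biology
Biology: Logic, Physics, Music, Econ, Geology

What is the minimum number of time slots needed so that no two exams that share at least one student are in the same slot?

Physics, Music, Econ, Geology, Biology all conflict with each other, so at least 5 time slots are needed.
Using 5 time slots: Logic=3, Physics=3, Music=1, Econ=5, Geology=4, Biology=2. Each listed conflict is separated.

5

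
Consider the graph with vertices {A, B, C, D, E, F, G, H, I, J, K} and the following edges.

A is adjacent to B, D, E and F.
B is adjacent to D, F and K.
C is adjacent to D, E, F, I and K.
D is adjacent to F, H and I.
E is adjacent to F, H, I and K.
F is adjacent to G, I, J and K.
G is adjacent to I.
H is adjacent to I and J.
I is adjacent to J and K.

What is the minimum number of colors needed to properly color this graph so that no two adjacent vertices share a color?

C, E, F, I, K are mutually adjacent (a clique of size 5), so at least 5 colors are needed.
5 colors suffice: color red → {F, H}; color blue → {A, I}; color green → {D, E, G, J}; color yellow → {B, C}; color purple → {K}. Each edge has distinct colors on its endpoints.

5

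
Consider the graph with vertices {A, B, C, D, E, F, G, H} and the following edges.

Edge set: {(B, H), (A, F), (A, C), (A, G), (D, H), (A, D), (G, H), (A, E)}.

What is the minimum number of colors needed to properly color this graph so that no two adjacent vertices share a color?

2

B and H are adjacent, so at least 2 colors are needed.
2 colors suffice: color 1 → {A, H}; color 2 → {B, C, D, E, F, G}. Every edge joins two different colors.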